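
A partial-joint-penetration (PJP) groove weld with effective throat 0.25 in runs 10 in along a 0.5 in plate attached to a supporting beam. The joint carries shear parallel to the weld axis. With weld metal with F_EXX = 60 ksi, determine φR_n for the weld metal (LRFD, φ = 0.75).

φR_n ≈ 67.5 kip

Effective throat (given) t_e = 0.25 in.
A_we = 0.25 × 10 = 2.5 in².
F_nw = 0.6 F_EXX = 36 ksi.
φR_n = 0.75 × 36 × 2.5 = 67.5 kip.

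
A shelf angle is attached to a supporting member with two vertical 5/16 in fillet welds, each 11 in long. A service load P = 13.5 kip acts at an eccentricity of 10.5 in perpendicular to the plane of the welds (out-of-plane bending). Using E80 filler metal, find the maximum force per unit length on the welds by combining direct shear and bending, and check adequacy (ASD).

f_max ≈ 3.57 kip/in; adequate

E80XX → F_EXX = 80 ksi.
L_w = 2 × 11 = 22 in; section modulus (unit throat) S = 2 × L²/6 = 40.33 in².
Direct shear f_v = P/L_w = 13.5/22 = 0.6136 kip/in.
Moment M = P × e = 13.5 × 10.5 = 141.75 kip·in; bending f_b = M/S = 3.514 kip/in.
f_max = √(f_v² + f_b²) = √(0.6136² + 3.514²) = 3.568 kip/in.
r_n/Ω = (1/2.0) × 0.6 × 80 × (0.707 × 0.3125) = 5.302 kip/in → adequate.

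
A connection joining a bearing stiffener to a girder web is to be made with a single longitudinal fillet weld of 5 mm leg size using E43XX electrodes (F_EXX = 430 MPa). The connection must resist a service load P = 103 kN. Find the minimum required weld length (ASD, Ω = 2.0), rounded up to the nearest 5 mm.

L = 230 mm

Throat t_e = 0.707 × 5 = 3.535 mm.
r_n/Ω = (0.6 × 430 × 3.535) / 2.0 = 456 N/mm = 0.456 kN/mm.
L_req = P / (r_n/Ω) = 103 / 0.456 = 225.9 mm total.
Round up → use L = 230 mm.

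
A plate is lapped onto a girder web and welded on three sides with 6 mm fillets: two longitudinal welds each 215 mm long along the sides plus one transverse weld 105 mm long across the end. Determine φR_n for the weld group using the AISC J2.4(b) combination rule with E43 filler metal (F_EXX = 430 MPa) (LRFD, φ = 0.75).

φR_n ≈ 439 kN

t_e = 0.707 × 6 = 4.242 mm.
R_nwl = 0.6 × 430 × 4.242 × 430 × 10⁻³ = 470.6 kN (longitudinal, 2 welds).
R_nwt = 0.6 × 430 × 4.242 × 105 × 10⁻³ = 114.9 kN (transverse, base value).
(i) R_nwl + R_nwt = 585.5 kN; (ii) 0.85 R_nwl + 1.5 R_nwt = 572.4 kN.
R_n = max = 585.5 kN [governs: (i)]; φR_n = 439.1 kN.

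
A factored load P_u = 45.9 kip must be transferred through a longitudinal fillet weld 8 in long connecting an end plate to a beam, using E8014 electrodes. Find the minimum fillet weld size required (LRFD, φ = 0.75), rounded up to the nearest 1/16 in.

E80XX → F_EXX = 80 ksi.
Total weld length L = 8 in.
Required throat t_e = P_u / (φ × 0.6 F_EXX × L) = 45.9 / (0.75 × 0.6 × 80 × 8) = 0.1594 in.
Required leg w = t_e / 0.707 = 0.2254 in → use 1/4 in.

w = 1/4 in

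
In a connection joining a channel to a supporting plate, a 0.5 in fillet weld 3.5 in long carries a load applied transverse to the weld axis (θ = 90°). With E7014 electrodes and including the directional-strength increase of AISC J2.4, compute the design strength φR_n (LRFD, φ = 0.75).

φR_n ≈ 58.5 kips

E70XX → F_EXX = 70 ksi.
t_e = 0.707 × 0.5 = 0.3535 in; A_we = 0.3535 × 3.5 = 1.237 in².
Directional factor: 1.0 + 0.5 sin^1.5(90°) = 1.5.
F_nw = 0.6 × 70 × 1.5 = 63 ksi.
φR_n = 0.75 × 63 × 1.237 = 58.46 kips.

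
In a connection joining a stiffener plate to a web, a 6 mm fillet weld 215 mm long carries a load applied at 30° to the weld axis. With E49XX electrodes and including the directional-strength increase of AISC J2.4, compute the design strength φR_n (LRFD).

φR_n ≈ 237 kN

E49XX → F_EXX = 490 MPa.
t_e = 0.707 × 6 = 4.242 mm; A_we = 4.242 × 215 = 912 mm².
Directional factor: 1.0 + 0.5 sin^1.5(30°) = 1.177.
F_nw = 0.6 × 490 × 1.177 = 346 MPa.
φR_n = 0.75 × 346 × 912 × 10⁻³ = 236.7 kN.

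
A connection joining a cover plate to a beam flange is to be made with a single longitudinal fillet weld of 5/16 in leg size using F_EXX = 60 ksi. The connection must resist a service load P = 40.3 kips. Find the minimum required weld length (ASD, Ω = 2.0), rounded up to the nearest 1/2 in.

L = 10.5 in

Throat t_e = 0.707 × 0.3125 = 0.2209 in.
r_n/Ω = (0.6 × 60 × 0.2209) / 2.0 = 3.977 kip/in.
L_req = P / (r_n/Ω) = 40.3 / 3.977 = 10.13 in total.
Round up → use L = 10.5 in.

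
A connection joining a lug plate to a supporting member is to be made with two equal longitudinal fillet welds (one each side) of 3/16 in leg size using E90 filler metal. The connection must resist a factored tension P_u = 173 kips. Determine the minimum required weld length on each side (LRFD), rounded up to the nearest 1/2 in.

L = 16.5 in on each side

E90XX → F_EXX = 90 ksi.
Throat t_e = 0.707 × 0.1875 = 0.1326 in.
φr_n = 0.75 × 0.6 × 90 × 0.1326 = 5.369 kips/in.
L_req = P_u / φr_n = 173 / 5.369 = 32.22 in total.
Per side: 32.22 / 2 = 16.11 in.
Round up → use L = 16.5 in on each side.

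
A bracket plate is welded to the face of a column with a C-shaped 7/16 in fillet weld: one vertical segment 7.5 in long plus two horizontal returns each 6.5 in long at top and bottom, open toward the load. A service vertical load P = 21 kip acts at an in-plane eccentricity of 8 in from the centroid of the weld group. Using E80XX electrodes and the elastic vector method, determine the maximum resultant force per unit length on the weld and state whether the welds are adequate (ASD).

f_max ≈ 3.95 kip/in; adequate

E80XX → F_EXX = 80 ksi.
Total weld length L_w = 20.5 in. Treat welds as unit-width lines.
Centroid: x̄ = 2×6.5×3.25 / 20.5 = 2.061 in from the vertical weld.
Polar moment about centroid: J = I_x + I_y = [7.5³/12 + 2×6.5×3.75²] + [7.5×2.061² + 2(6.5³/12 + 6.5×1.189²)] = 314 in³.
Direct shear f_v = P/L_w = 21 / 20.5 = 1.024 kip/in (vertical).
Torsion M = P·e = 21 × 8 = 168 kip·in.
Critical point at (x, y) = (4.439, 3.75) from centroid. f_tx = M·y/J = 2.007 kip/in; f_ty = M·x/J = 2.375 kip/in.
Resultant f_max = √[f_tx² + (f_v + f_ty)²] = √[2.007² + (1.024 + 2.375)²] = 3.948 kip/in.
Capacity per unit length: r_n/Ω = (1/2.0) × 0.6 × 80 × (0.707 × 0.4375) = 7.423 kip/in.
3.948 ≤ 7.423 → adequate.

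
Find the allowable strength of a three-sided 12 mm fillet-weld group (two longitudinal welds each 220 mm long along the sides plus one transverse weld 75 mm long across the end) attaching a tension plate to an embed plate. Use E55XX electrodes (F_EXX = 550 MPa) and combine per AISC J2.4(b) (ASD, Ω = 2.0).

t_e = 0.707 × 12 = 8.484 mm.
R_nwl = 0.6 × 550 × 8.484 × 440 × 10⁻³ = 1232 kN (longitudinal, 2 welds).
R_nwt = 0.6 × 550 × 8.484 × 75 × 10⁻³ = 210 kN (transverse, base value).
(i) R_nwl + R_nwt = 1442 kN; (ii) 0.85 R_nwl + 1.5 R_nwt = 1362 kN.
R_n = max = 1442 kN [governs: (i)]; R_n/Ω = 720.9 kN.

R_n/Ω ≈ 721 kN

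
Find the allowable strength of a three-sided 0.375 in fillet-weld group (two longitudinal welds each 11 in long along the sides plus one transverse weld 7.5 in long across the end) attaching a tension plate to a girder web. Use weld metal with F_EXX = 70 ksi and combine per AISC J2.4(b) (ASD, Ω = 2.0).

t_e = 0.707 × 0.375 = 0.2651 in.
R_nwl = 0.6 × 70 × 0.2651 × 22 = 245 kips (longitudinal, 2 welds).
R_nwt = 0.6 × 70 × 0.2651 × 7.5 = 83.51 kips (transverse, base value).
(i) R_nwl + R_nwt = 328.5 kips; (ii) 0.85 R_nwl + 1.5 R_nwt = 333.5 kips.
R_n = max = 333.5 kips [governs: (ii)]; R_n/Ω = 166.8 kips.

R_n/Ω ≈ 167 kips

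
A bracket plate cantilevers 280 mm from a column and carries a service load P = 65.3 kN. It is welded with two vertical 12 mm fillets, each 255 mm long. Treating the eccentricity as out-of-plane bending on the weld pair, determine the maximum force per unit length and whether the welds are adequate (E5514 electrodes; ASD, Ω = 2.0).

E55XX → F_EXX = 550 MPa.
L_w = 2 × 255 = 510 mm; section modulus (unit throat) S = 2 × L²/6 = 21680 mm².
Direct shear f_v = P/L_w = 65.3×10³/510 = 128 N/mm.
Moment M = P × e = 65.3×10³ × 280 = 18284000 N·mm; bending f_b = M/S = 843.6 N/mm.
f_max = √(f_v² + f_b²) = √(128² + 843.6²) = 853.2 N/mm.
r_n/Ω = (1/2.0) × 0.6 × 550 × (0.707 × 12) = 1400 N/mm → adequate.

f_max ≈ 853 N/mm; adequate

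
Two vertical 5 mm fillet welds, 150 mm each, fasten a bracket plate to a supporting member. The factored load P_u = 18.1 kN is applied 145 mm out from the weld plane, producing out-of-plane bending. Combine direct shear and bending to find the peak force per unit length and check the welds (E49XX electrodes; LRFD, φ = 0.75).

f_max ≈ 355 N/mm; adequate

E49XX → F_EXX = 490 MPa.
L_w = 2 × 150 = 300 mm; section modulus (unit throat) S = 2 × L²/6 = 7500 mm².
Direct shear f_v = P/L_w = 18.1×10³/300 = 60.33 N/mm.
Moment M = P × e = 18.1×10³ × 145 = 2624500 N·mm; bending f_b = M/S = 349.9 N/mm.
f_max = √(f_v² + f_b²) = √(60.33² + 349.9²) = 355.1 N/mm.
φr_n = 0.75 × 0.6 × 490 × (0.707 × 5) = 779.5 N/mm → adequate.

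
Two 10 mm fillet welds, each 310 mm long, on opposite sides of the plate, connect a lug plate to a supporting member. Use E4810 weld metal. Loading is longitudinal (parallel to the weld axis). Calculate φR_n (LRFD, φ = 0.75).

E48XX → F_EXX = 480 MPa.
Effective throat t_e = 0.707 × 10 = 7.07 mm.
Total length L = 620 mm; A_we = 7.07 × 620 = 4383 mm².
F_nw = 0.6 F_EXX = 0.6 × 480 = 288 MPa.
φR_n = 0.75 × 288 × 4383 × 10⁻³ = 946.8 kN.

φR_n ≈ 947 kN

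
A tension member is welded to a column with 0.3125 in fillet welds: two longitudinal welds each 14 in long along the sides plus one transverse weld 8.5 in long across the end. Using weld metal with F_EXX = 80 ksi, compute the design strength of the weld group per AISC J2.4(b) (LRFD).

t_e = 0.707 × 0.3125 = 0.2209 in.
R_nwl = 0.6 × 80 × 0.2209 × 28 = 296.9 kips (longitudinal, 2 welds).
R_nwt = 0.6 × 80 × 0.2209 × 8.5 = 90.14 kips (transverse, base value).
(i) R_nwl + R_nwt = 387.1 kips; (ii) 0.85 R_nwl + 1.5 R_nwt = 387.6 kips.
R_n = max = 387.6 kips [governs: (ii)]; φR_n = 290.7 kips.

φR_n ≈ 291 kips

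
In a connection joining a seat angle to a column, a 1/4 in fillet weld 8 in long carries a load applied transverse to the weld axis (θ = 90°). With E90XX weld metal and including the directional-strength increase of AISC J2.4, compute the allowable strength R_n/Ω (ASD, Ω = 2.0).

R_n/Ω ≈ 57.3 kips

E90XX → F_EXX = 90 ksi.
t_e = 0.707 × 0.25 = 0.1767 in; A_we = 0.1767 × 8 = 1.414 in².
Directional factor: 1.0 + 0.5 sin^1.5(90°) = 1.5.
F_nw = 0.6 × 90 × 1.5 = 81 ksi.
R_n/Ω = (81 × 1.414) / 2.0 = 57.27 kips.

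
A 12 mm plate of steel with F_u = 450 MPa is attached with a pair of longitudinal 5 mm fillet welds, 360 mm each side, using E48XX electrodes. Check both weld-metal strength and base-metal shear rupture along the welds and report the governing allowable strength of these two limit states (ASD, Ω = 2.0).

R_n/Ω ≈ 367 kN (weld metal governs)

E48XX → F_EXX = 480 MPa.
t_e = 0.707 × 5 = 3.535 mm; L = 720 mm.
Weld metal: R_n/Ω = (1/2.0) × 0.6 × 480 × 3.535 × 720 × 10⁻³ = 366.5 kN.
Base metal (shear rupture): R_n/Ω = (1/2.0) × 0.6 × 450 × 12 × 720 × 10⁻³ = 1166 kN.
Governing: weld metal.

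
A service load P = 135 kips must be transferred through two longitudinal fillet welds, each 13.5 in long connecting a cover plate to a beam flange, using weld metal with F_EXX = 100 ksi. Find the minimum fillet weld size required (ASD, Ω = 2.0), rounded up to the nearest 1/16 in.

w = 1/4 in

Total weld length L = 27 in.
Required throat t_e = P × Ω / (0.6 F_EXX × L) = 135 × 2.0 / (0.6 × 100 × 27) = 0.1667 in.
Required leg w = t_e / 0.707 = 0.2357 in → use 1/4 in.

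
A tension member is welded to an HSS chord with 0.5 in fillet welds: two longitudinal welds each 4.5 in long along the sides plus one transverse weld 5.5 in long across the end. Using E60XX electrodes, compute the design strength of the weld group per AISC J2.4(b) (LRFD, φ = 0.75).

φR_n ≈ 152 kips

E60XX → F_EXX = 60 ksi.
t_e = 0.707 × 0.5 = 0.3535 in.
R_nwl = 0.6 × 60 × 0.3535 × 9 = 114.5 kips (longitudinal, 2 welds).
R_nwt = 0.6 × 60 × 0.3535 × 5.5 = 69.99 kips (transverse, base value).
(i) R_nwl + R_nwt = 184.5 kips; (ii) 0.85 R_nwl + 1.5 R_nwt = 202.3 kips.
R_n = max = 202.3 kips [governs: (ii)]; φR_n = 151.8 kips.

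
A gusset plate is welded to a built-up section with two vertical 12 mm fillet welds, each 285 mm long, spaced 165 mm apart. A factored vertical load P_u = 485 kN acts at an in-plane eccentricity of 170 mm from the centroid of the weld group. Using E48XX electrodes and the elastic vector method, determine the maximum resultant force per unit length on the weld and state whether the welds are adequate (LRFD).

f_max ≈ 2300 N/mm; NOT adequate

E48XX → F_EXX = 480 MPa.
Total weld length L_w = 570 mm. Treat welds as unit-width lines.
Polar moment about centroid: J = 2[d³/12 + d(b/2)²] = 2[285³/12 + 285×82.5²] = 7738000 mm³.
Direct shear f_v = P/L_w = 485×10³ / 570 = 850.9 N/mm (vertical).
Torsion M = P·e = 485×10³ × 170 = 82450000 N·mm.
Critical point at (x, y) = (82.5, 142.5) from centroid. f_tx = M·y/J = 1518 N/mm; f_ty = M·x/J = 879.1 N/mm.
Resultant f_max = √[f_tx² + (f_v + f_ty)²] = √[1518² + (850.9 + 879.1)²] = 2302 N/mm.
Capacity per unit length: φr_n = 0.75 × 0.6 × 480 × (0.707 × 12) = 1833 N/mm.
2302 > 1833 → NOT adequate.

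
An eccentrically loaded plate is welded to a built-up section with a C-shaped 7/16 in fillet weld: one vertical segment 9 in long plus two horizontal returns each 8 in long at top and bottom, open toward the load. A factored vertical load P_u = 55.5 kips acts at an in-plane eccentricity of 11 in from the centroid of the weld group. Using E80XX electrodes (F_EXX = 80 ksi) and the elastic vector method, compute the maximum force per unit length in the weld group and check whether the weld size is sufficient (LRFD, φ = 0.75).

Total weld length L_w = 25 in. Treat welds as unit-width lines.
Centroid: x̄ = 2×8×4 / 25 = 2.56 in from the vertical weld.
Polar moment about centroid: J = I_x + I_y = [9³/12 + 2×8×4.5²] + [9×2.56² + 2(8³/12 + 8×1.44²)] = 562.2 in³.
Direct shear f_v = P/L_w = 55.5 / 25 = 2.22 kip/in (vertical).
Torsion M = P·e = 55.5 × 11 = 610.5 kip·in.
Critical point at (x, y) = (5.44, 4.5) from centroid. f_tx = M·y/J = 4.886 kip/in; f_ty = M·x/J = 5.907 kip/in.
Resultant f_max = √[f_tx² + (f_v + f_ty)²] = √[4.886² + (2.22 + 5.907)²] = 9.483 kip/in.
Capacity per unit length: φr_n = 0.75 × 0.6 × 80 × (0.707 × 0.4375) = 11.14 kip/in.
9.483 ≤ 11.14 → adequate.

f_max ≈ 9.48 kip/in; adequate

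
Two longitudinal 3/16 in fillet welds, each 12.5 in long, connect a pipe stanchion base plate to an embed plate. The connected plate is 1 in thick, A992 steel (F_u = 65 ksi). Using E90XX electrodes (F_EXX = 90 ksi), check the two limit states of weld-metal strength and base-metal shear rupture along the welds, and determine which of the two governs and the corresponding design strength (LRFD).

t_e = 0.707 × 0.1875 = 0.1326 in; L = 25 in.
Weld metal: φR_n = 0.75 × 0.6 × 90 × 0.1326 × 25 = 134.2 kip.
Base metal (shear rupture): φR_n = 0.75 × 0.6 × 65 × 1 × 25 = 731.2 kip.
Governing: weld metal.

φR_n ≈ 134 kip (weld metal governs)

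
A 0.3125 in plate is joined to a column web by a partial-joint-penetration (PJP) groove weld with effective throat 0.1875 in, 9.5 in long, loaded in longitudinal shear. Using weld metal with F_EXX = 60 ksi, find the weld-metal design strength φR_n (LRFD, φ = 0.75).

φR_n ≈ 48.1 kips

Effective throat (given) t_e = 0.1875 in.
A_we = 0.1875 × 9.5 = 1.781 in².
F_nw = 0.6 F_EXX = 36 ksi.
φR_n = 0.75 × 36 × 1.781 = 48.09 kips.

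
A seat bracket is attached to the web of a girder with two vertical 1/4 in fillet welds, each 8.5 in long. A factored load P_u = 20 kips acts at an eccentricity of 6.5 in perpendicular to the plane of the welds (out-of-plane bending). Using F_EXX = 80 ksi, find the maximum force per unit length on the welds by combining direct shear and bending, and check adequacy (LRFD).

f_max ≈ 5.52 kip/in; adequate

L_w = 2 × 8.5 = 17 in; section modulus (unit throat) S = 2 × L²/6 = 24.08 in².
Direct shear f_v = P/L_w = 20/17 = 1.176 kip/in.
Moment M = P × e = 20 × 6.5 = 130 kip·in; bending f_b = M/S = 5.398 kip/in.
f_max = √(f_v² + f_b²) = √(1.176² + 5.398²) = 5.525 kip/in.
φr_n = 0.75 × 0.6 × 80 × (0.707 × 0.25) = 6.363 kip/in → adequate.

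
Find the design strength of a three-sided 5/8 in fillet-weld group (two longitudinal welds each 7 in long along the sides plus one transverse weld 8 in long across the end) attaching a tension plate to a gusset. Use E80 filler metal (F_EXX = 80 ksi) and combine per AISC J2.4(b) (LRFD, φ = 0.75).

t_e = 0.707 × 0.625 = 0.4419 in.
R_nwl = 0.6 × 80 × 0.4419 × 14 = 296.9 kip (longitudinal, 2 welds).
R_nwt = 0.6 × 80 × 0.4419 × 8 = 169.7 kip (transverse, base value).
(i) R_nwl + R_nwt = 466.6 kip; (ii) 0.85 R_nwl + 1.5 R_nwt = 506.9 kip.
R_n = max = 506.9 kip [governs: (ii)]; φR_n = 380.2 kip.

φR_n ≈ 380 kip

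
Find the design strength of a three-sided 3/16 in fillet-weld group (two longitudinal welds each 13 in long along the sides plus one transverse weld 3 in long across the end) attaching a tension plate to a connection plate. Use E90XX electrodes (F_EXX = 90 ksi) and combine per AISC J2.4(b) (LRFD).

t_e = 0.707 × 0.1875 = 0.1326 in.
R_nwl = 0.6 × 90 × 0.1326 × 26 = 186.1 kip (longitudinal, 2 welds).
R_nwt = 0.6 × 90 × 0.1326 × 3 = 21.48 kip (transverse, base value).
(i) R_nwl + R_nwt = 207.6 kip; (ii) 0.85 R_nwl + 1.5 R_nwt = 190.4 kip.
R_n = max = 207.6 kip [governs: (i)]; φR_n = 155.7 kip.

φR_n ≈ 156 kip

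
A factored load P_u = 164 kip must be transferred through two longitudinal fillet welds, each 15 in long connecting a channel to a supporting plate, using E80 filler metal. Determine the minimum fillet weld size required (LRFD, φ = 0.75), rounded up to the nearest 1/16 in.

E80XX → F_EXX = 80 ksi.
Total weld length L = 30 in.
Required throat t_e = P_u / (φ × 0.6 F_EXX × L) = 164 / (0.75 × 0.6 × 80 × 30) = 0.1519 in.
Required leg w = t_e / 0.707 = 0.2148 in → use 1/4 in.

w = 1/4 in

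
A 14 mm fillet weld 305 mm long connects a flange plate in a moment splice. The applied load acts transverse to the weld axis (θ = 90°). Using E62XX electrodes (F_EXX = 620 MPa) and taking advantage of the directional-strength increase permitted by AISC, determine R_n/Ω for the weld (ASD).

t_e = 0.707 × 14 = 9.898 mm; A_we = 9.898 × 305 = 3019 mm².
Directional factor: 1.0 + 0.5 sin^1.5(90°) = 1.5.
F_nw = 0.6 × 620 × 1.5 = 558 MPa.
R_n/Ω = (558 × 3019) / 2.0 × 10⁻³ = 842.3 kN.

R_n/Ω ≈ 842 kN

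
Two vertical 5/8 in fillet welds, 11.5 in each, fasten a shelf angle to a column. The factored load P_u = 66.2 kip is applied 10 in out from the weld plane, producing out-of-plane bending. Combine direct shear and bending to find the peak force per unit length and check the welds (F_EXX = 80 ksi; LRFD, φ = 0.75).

f_max ≈ 15.3 kip/in; adequate

L_w = 2 × 11.5 = 23 in; section modulus (unit throat) S = 2 × L²/6 = 44.08 in².
Direct shear f_v = P/L_w = 66.2/23 = 2.878 kip/in.
Moment M = P × e = 66.2 × 10 = 662 kip·in; bending f_b = M/S = 15.02 kip/in.
f_max = √(f_v² + f_b²) = √(2.878² + 15.02²) = 15.29 kip/in.
φr_n = 0.75 × 0.6 × 80 × (0.707 × 0.625) = 15.91 kip/in → adequate.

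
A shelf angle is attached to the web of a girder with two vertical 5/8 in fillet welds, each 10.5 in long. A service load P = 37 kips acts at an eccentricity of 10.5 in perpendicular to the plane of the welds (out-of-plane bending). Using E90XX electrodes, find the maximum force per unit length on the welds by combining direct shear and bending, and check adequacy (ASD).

E90XX → F_EXX = 90 ksi.
L_w = 2 × 10.5 = 21 in; section modulus (unit throat) S = 2 × L²/6 = 36.75 in².
Direct shear f_v = P/L_w = 37/21 = 1.762 kip/in.
Moment M = P × e = 37 × 10.5 = 388.5 kip·in; bending f_b = M/S = 10.57 kip/in.
f_max = √(f_v² + f_b²) = √(1.762² + 10.57²) = 10.72 kip/in.
r_n/Ω = (1/2.0) × 0.6 × 90 × (0.707 × 0.625) = 11.93 kip/in → adequate.

f_max ≈ 10.7 kip/in; adequate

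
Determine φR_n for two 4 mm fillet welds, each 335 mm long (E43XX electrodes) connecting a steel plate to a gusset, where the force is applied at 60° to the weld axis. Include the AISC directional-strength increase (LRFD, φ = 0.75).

E43XX → F_EXX = 430 MPa.
t_e = 0.707 × 4 = 2.828 mm; A_we = 2.828 × 670 = 1895 mm².
Directional factor: 1.0 + 0.5 sin^1.5(60°) = 1.403.
F_nw = 0.6 × 430 × 1.403 = 362 MPa.
φR_n = 0.75 × 362 × 1895 × 10⁻³ = 514.4 kN.

φR_n ≈ 514 kN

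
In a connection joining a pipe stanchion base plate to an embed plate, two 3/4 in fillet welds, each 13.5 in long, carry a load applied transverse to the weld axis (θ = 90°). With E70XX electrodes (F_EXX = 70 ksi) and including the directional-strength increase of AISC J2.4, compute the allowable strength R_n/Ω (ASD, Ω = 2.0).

R_n/Ω ≈ 451 kip

t_e = 0.707 × 0.75 = 0.5302 in; A_we = 0.5302 × 27 = 14.32 in².
Directional factor: 1.0 + 0.5 sin^1.5(90°) = 1.5.
F_nw = 0.6 × 70 × 1.5 = 63 ksi.
R_n/Ω = (63 × 14.32) / 2.0 = 451 kip.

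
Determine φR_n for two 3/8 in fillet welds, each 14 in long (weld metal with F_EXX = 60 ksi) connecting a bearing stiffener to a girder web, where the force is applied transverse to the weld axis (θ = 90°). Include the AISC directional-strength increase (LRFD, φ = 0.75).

t_e = 0.707 × 0.375 = 0.2651 in; A_we = 0.2651 × 28 = 7.423 in².
Directional factor: 1.0 + 0.5 sin^1.5(90°) = 1.5.
F_nw = 0.6 × 60 × 1.5 = 54 ksi.
φR_n = 0.75 × 54 × 7.423 = 300.7 kip.

φR_n ≈ 301 kip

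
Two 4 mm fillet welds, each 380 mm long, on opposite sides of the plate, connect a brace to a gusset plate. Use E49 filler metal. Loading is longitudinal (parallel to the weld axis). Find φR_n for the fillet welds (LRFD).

φR_n ≈ 474 kN

E49XX → F_EXX = 490 MPa.
Effective throat t_e = 0.707 × 4 = 2.828 mm.
Total length L = 760 mm; A_we = 2.828 × 760 = 2149 mm².
F_nw = 0.6 F_EXX = 0.6 × 490 = 294 MPa.
φR_n = 0.75 × 294 × 2149 × 10⁻³ = 473.9 kN.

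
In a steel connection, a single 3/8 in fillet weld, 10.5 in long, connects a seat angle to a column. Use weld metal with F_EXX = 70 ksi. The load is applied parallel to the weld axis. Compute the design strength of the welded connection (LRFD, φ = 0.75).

Effective throat t_e = 0.707 × 0.375 = 0.2651 in.
Total length L = 10.5 in; A_we = 0.2651 × 10.5 = 2.784 in².
F_nw = 0.6 F_EXX = 0.6 × 70 = 42 ksi.
φR_n = 0.75 × 42 × 2.784 = 87.69 kip.

φR_n ≈ 87.7 kip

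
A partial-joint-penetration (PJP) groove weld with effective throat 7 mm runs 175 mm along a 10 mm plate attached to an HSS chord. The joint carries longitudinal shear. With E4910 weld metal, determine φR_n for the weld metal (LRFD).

φR_n ≈ 270 kN

E49XX → F_EXX = 490 MPa.
Effective throat (given) t_e = 7 mm.
A_we = 7 × 175 = 1225 mm².
F_nw = 0.6 F_EXX = 294 MPa.
φR_n = 0.75 × 294 × 1225 × 10⁻³ = 270.1 kN.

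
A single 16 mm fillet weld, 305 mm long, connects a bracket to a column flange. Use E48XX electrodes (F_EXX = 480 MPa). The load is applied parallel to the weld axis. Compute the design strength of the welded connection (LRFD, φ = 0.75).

φR_n ≈ 745 kN

Effective throat t_e = 0.707 × 16 = 11.31 mm.
Total length L = 305 mm; A_we = 11.31 × 305 = 3450 mm².
F_nw = 0.6 F_EXX = 0.6 × 480 = 288 MPa.
φR_n = 0.75 × 288 × 3450 × 10⁻³ = 745.2 kN.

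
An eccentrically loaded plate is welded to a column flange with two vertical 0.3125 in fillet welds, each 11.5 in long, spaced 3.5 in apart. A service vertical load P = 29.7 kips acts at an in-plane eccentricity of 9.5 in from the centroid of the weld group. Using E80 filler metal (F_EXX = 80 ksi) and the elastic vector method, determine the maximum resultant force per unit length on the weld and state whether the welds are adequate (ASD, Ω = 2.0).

f_max ≈ 5.75 kip/in; NOT adequate

Total weld length L_w = 23 in. Treat welds as unit-width lines.
Polar moment about centroid: J = 2[d³/12 + d(b/2)²] = 2[11.5³/12 + 11.5×1.75²] = 323.9 in³.
Direct shear f_v = P/L_w = 29.7 / 23 = 1.291 kip/in (vertical).
Torsion M = P·e = 29.7 × 9.5 = 282.15 kip·in.
Critical point at (x, y) = (1.75, 5.75) from centroid. f_tx = M·y/J = 5.009 kip/in; f_ty = M·x/J = 1.524 kip/in.
Resultant f_max = √[f_tx² + (f_v + f_ty)²] = √[5.009² + (1.291 + 1.524)²] = 5.746 kip/in.
Capacity per unit length: r_n/Ω = (1/2.0) × 0.6 × 80 × (0.707 × 0.3125) = 5.302 kip/in.
5.746 > 5.302 → NOT adequate.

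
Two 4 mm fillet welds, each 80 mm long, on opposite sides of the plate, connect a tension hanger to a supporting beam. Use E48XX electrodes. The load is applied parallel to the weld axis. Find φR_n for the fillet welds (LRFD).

φR_n ≈ 97.7 kN

E48XX → F_EXX = 480 MPa.
Effective throat t_e = 0.707 × 4 = 2.828 mm.
Total length L = 160 mm; A_we = 2.828 × 160 = 452.5 mm².
F_nw = 0.6 F_EXX = 0.6 × 480 = 288 MPa.
φR_n = 0.75 × 288 × 452.5 × 10⁻³ = 97.74 kN.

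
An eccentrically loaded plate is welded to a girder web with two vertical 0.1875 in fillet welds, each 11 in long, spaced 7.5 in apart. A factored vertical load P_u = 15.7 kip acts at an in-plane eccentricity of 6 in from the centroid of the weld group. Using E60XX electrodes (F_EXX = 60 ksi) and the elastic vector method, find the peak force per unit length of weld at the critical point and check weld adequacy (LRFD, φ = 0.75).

f_max ≈ 1.69 kip/in; adequate

Total weld length L_w = 22 in. Treat welds as unit-width lines.
Polar moment about centroid: J = 2[d³/12 + d(b/2)²] = 2[11³/12 + 11×3.75²] = 531.2 in³.
Direct shear f_v = P/L_w = 15.7 / 22 = 0.7136 kip/in (vertical).
Torsion M = P·e = 15.7 × 6 = 94.2 kip·in.
Critical point at (x, y) = (3.75, 5.5) from centroid. f_tx = M·y/J = 0.9753 kip/in; f_ty = M·x/J = 0.665 kip/in.
Resultant f_max = √[f_tx² + (f_v + f_ty)²] = √[0.9753² + (0.7136 + 0.665)²] = 1.689 kip/in.
Capacity per unit length: φr_n = 0.75 × 0.6 × 60 × (0.707 × 0.1875) = 3.579 kip/in.
1.689 ≤ 3.579 → adequate.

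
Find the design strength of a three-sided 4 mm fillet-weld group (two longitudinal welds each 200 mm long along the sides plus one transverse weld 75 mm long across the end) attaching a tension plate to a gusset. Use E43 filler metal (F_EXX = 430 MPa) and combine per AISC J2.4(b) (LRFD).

t_e = 0.707 × 4 = 2.828 mm.
R_nwl = 0.6 × 430 × 2.828 × 400 × 10⁻³ = 291.8 kN (longitudinal, 2 welds).
R_nwt = 0.6 × 430 × 2.828 × 75 × 10⁻³ = 54.72 kN (transverse, base value).
(i) R_nwl + R_nwt = 346.6 kN; (ii) 0.85 R_nwl + 1.5 R_nwt = 330.2 kN.
R_n = max = 346.6 kN [governs: (i)]; φR_n = 259.9 kN.

φR_n ≈ 260 kN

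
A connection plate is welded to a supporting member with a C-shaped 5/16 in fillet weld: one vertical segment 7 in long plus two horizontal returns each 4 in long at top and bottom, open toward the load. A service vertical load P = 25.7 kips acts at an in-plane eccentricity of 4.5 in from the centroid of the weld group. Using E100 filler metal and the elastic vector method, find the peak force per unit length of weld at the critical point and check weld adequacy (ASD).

E100XX → F_EXX = 100 ksi.
Total weld length L_w = 15 in. Treat welds as unit-width lines.
Centroid: x̄ = 2×4×2 / 15 = 1.067 in from the vertical weld.
Polar moment about centroid: J = I_x + I_y = [7³/12 + 2×4×3.5²] + [7×1.067² + 2(4³/12 + 4×0.9333²)] = 152.2 in³.
Direct shear f_v = P/L_w = 25.7 / 15 = 1.713 kip/in (vertical).
Torsion M = P·e = 25.7 × 4.5 = 115.65 kip·in.
Critical point at (x, y) = (2.933, 3.5) from centroid. f_tx = M·y/J = 2.66 kip/in; f_ty = M·x/J = 2.229 kip/in.
Resultant f_max = √[f_tx² + (f_v + f_ty)²] = √[2.66² + (1.713 + 2.229)²] = 4.756 kip/in.
Capacity per unit length: r_n/Ω = (1/2.0) × 0.6 × 100 × (0.707 × 0.3125) = 6.628 kip/in.
4.756 ≤ 6.628 → adequate.

f_max ≈ 4.76 kip/in; adequate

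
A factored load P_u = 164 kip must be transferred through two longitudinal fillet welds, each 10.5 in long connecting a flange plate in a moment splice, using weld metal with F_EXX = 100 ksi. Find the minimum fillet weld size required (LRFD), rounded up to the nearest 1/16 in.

w = 1/4 in

Total weld length L = 21 in.
Required throat t_e = P_u / (φ × 0.6 F_EXX × L) = 164 / (0.75 × 0.6 × 100 × 21) = 0.1735 in.
Required leg w = t_e / 0.707 = 0.2455 in → use 1/4 in.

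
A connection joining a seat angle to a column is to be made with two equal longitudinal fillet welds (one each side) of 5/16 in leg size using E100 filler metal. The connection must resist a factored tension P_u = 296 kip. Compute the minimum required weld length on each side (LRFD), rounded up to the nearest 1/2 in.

E100XX → F_EXX = 100 ksi.
Throat t_e = 0.707 × 0.3125 = 0.2209 in.
φr_n = 0.75 × 0.6 × 100 × 0.2209 = 9.942 kip/in.
L_req = P_u / φr_n = 296 / 9.942 = 29.77 in total.
Per side: 29.77 / 2 = 14.89 in.
Round up → use L = 15 in on each side.

L = 15 in on each side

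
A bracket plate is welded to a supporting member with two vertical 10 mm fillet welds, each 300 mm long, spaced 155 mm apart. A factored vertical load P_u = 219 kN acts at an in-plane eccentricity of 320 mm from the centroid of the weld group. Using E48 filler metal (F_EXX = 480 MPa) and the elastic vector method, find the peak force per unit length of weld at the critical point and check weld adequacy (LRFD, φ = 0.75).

Total weld length L_w = 600 mm. Treat welds as unit-width lines.
Polar moment about centroid: J = 2[d³/12 + d(b/2)²] = 2[300³/12 + 300×77.5²] = 8104000 mm³.
Direct shear f_v = P/L_w = 219×10³ / 600 = 365 N/mm (vertical).
Torsion M = P·e = 219×10³ × 320 = 70080000 N·mm.
Critical point at (x, y) = (77.5, 150) from centroid. f_tx = M·y/J = 1297 N/mm; f_ty = M·x/J = 670.2 N/mm.
Resultant f_max = √[f_tx² + (f_v + f_ty)²] = √[1297² + (365 + 670.2)²] = 1660 N/mm.
Capacity per unit length: φr_n = 0.75 × 0.6 × 480 × (0.707 × 10) = 1527 N/mm.
1660 > 1527 → NOT adequate.

f_max ≈ 1660 N/mm; NOT adequate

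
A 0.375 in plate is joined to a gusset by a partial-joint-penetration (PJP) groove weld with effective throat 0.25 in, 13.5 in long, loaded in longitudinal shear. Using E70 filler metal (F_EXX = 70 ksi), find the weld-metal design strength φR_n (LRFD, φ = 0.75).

Effective throat (given) t_e = 0.25 in.
A_we = 0.25 × 13.5 = 3.375 in².
F_nw = 0.6 F_EXX = 42 ksi.
φR_n = 0.75 × 42 × 3.375 = 106.3 kips.

φR_n ≈ 106 kips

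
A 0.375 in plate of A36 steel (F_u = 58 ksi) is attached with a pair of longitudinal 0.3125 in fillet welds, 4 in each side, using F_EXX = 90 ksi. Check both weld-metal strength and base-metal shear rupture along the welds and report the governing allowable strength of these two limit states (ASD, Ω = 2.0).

R_n/Ω ≈ 47.7 kips (weld metal governs)

t_e = 0.707 × 0.3125 = 0.2209 in; L = 8 in.
Weld metal: R_n/Ω = (1/2.0) × 0.6 × 90 × 0.2209 × 8 = 47.72 kips.
Base metal (shear rupture): R_n/Ω = (1/2.0) × 0.6 × 58 × 0.375 × 8 = 52.2 kips.
Governing: weld metal.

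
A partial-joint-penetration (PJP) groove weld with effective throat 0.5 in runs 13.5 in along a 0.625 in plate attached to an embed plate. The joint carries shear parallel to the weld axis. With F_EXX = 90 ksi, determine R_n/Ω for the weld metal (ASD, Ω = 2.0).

R_n/Ω ≈ 182 kips

Effective throat (given) t_e = 0.5 in.
A_we = 0.5 × 13.5 = 6.75 in².
F_nw = 0.6 F_EXX = 54 ksi.
R_n/Ω = (54 × 6.75) / 2.0 = 182.2 kips.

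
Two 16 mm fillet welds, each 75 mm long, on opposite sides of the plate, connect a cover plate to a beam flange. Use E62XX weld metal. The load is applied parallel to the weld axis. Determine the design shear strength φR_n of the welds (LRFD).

E62XX → F_EXX = 620 MPa.
Effective throat t_e = 0.707 × 16 = 11.31 mm.
Total length L = 150 mm; A_we = 11.31 × 150 = 1697 mm².
F_nw = 0.6 F_EXX = 0.6 × 620 = 372 MPa.
φR_n = 0.75 × 372 × 1697 × 10⁻³ = 473.4 kN.

φR_n ≈ 473 kN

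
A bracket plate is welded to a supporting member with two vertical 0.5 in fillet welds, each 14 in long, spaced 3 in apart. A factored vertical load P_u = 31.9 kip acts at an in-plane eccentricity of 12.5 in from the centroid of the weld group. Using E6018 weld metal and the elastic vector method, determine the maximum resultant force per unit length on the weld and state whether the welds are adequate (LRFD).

f_max ≈ 5.83 kip/in; adequate

E60XX → F_EXX = 60 ksi.
Total weld length L_w = 28 in. Treat welds as unit-width lines.
Polar moment about centroid: J = 2[d³/12 + d(b/2)²] = 2[14³/12 + 14×1.5²] = 520.3 in³.
Direct shear f_v = P/L_w = 31.9 / 28 = 1.139 kip/in (vertical).
Torsion M = P·e = 31.9 × 12.5 = 398.75 kip·in.
Critical point at (x, y) = (1.5, 7) from centroid. f_tx = M·y/J = 5.364 kip/in; f_ty = M·x/J = 1.15 kip/in.
Resultant f_max = √[f_tx² + (f_v + f_ty)²] = √[5.364² + (1.139 + 1.15)²] = 5.832 kip/in.
Capacity per unit length: φr_n = 0.75 × 0.6 × 60 × (0.707 × 0.5) = 9.544 kip/in.
5.832 ≤ 9.544 → adequate.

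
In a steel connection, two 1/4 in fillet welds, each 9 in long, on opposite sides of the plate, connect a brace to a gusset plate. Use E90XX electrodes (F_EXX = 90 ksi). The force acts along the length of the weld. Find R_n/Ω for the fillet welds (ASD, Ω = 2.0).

Effective throat t_e = 0.707 × 0.25 = 0.1767 in.
Total length L = 18 in; A_we = 0.1767 × 18 = 3.181 in².
F_nw = 0.6 F_EXX = 0.6 × 90 = 54 ksi.
R_n = 54 × 3.181 = 171.8 kip; R_n/Ω = 171.8/2.0 = 85.9 kip.

R_n/Ω ≈ 85.9 kip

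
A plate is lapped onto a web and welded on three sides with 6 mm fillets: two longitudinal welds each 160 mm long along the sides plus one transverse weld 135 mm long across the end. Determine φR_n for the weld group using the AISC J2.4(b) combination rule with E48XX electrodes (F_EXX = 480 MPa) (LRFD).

φR_n ≈ 435 kN

t_e = 0.707 × 6 = 4.242 mm.
R_nwl = 0.6 × 480 × 4.242 × 320 × 10⁻³ = 390.9 kN (longitudinal, 2 welds).
R_nwt = 0.6 × 480 × 4.242 × 135 × 10⁻³ = 164.9 kN (transverse, base value).
(i) R_nwl + R_nwt = 555.9 kN; (ii) 0.85 R_nwl + 1.5 R_nwt = 579.7 kN.
R_n = max = 579.7 kN [governs: (ii)]; φR_n = 434.8 kN.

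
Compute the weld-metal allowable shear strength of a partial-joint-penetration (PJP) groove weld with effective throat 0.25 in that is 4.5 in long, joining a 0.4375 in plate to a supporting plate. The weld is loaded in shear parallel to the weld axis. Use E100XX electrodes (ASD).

E100XX → F_EXX = 100 ksi.
Effective throat (given) t_e = 0.25 in.
A_we = 0.25 × 4.5 = 1.125 in².
F_nw = 0.6 F_EXX = 60 ksi.
R_n/Ω = (60 × 1.125) / 2.0 = 33.75 kips.

R_n/Ω ≈ 33.8 kips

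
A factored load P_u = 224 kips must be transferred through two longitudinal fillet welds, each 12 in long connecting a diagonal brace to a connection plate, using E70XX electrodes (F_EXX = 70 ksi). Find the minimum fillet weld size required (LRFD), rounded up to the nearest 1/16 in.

w = 7/16 in

Total weld length L = 24 in.
Required throat t_e = P_u / (φ × 0.6 F_EXX × L) = 224 / (0.75 × 0.6 × 70 × 24) = 0.2963 in.
Required leg w = t_e / 0.707 = 0.4191 in → use 7/16 in.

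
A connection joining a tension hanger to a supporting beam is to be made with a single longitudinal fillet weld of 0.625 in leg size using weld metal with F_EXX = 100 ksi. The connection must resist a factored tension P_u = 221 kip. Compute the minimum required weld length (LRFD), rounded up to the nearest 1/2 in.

L = 11.5 in

Throat t_e = 0.707 × 0.625 = 0.4419 in.
φr_n = 0.75 × 0.6 × 100 × 0.4419 = 19.88 kip/in.
L_req = P_u / φr_n = 221 / 19.88 = 11.11 in total.
Round up → use L = 11.5 in.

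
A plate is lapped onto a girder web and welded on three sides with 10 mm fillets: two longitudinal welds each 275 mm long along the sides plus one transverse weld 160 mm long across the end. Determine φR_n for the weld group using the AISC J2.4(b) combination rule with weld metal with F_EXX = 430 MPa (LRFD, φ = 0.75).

t_e = 0.707 × 10 = 7.07 mm.
R_nwl = 0.6 × 430 × 7.07 × 550 × 10⁻³ = 1003 kN (longitudinal, 2 welds).
R_nwt = 0.6 × 430 × 7.07 × 160 × 10⁻³ = 291.8 kN (transverse, base value).
(i) R_nwl + R_nwt = 1295 kN; (ii) 0.85 R_nwl + 1.5 R_nwt = 1291 kN.
R_n = max = 1295 kN [governs: (i)]; φR_n = 971.3 kN.

φR_n ≈ 971 kN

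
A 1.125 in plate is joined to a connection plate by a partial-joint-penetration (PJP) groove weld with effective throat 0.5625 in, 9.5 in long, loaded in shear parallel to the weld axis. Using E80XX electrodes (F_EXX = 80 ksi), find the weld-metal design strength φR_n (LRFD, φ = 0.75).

φR_n ≈ 192 kips

Effective throat (given) t_e = 0.5625 in.
A_we = 0.5625 × 9.5 = 5.344 in².
F_nw = 0.6 F_EXX = 48 ksi.
φR_n = 0.75 × 48 × 5.344 = 192.4 kips.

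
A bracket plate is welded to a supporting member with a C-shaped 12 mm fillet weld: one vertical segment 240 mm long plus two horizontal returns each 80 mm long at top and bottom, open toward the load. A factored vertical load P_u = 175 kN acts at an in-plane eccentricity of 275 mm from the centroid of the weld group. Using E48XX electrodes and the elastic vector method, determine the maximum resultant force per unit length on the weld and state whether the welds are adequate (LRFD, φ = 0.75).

f_max ≈ 2010 N/mm; NOT adequate

E48XX → F_EXX = 480 MPa.
Total weld length L_w = 400 mm. Treat welds as unit-width lines.
Centroid: x̄ = 2×80×40 / 400 = 16 mm from the vertical weld.
Polar moment about centroid: J = I_x + I_y = [240³/12 + 2×80×120²] + [240×16² + 2(80³/12 + 80×24²)] = 3695000 mm³.
Direct shear f_v = P/L_w = 175×10³ / 400 = 437.5 N/mm (vertical).
Torsion M = P·e = 175×10³ × 275 = 48125000 N·mm.
Critical point at (x, y) = (64, 120) from centroid. f_tx = M·y/J = 1563 N/mm; f_ty = M·x/J = 833.6 N/mm.
Resultant f_max = √[f_tx² + (f_v + f_ty)²] = √[1563² + (437.5 + 833.6)²] = 2015 N/mm.
Capacity per unit length: φr_n = 0.75 × 0.6 × 480 × (0.707 × 12) = 1833 N/mm.
2015 > 1833 → NOT adequate.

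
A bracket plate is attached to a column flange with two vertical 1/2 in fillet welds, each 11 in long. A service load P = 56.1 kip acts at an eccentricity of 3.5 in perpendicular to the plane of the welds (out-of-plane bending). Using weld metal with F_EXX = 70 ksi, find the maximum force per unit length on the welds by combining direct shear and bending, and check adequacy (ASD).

L_w = 2 × 11 = 22 in; section modulus (unit throat) S = 2 × L²/6 = 40.33 in².
Direct shear f_v = P/L_w = 56.1/22 = 2.55 kip/in.
Moment M = P × e = 56.1 × 3.5 = 196.35 kip·in; bending f_b = M/S = 4.868 kip/in.
f_max = √(f_v² + f_b²) = √(2.55² + 4.868²) = 5.496 kip/in.
r_n/Ω = (1/2.0) × 0.6 × 70 × (0.707 × 0.5) = 7.423 kip/in → adequate.

f_max ≈ 5.5 kip/in; adequate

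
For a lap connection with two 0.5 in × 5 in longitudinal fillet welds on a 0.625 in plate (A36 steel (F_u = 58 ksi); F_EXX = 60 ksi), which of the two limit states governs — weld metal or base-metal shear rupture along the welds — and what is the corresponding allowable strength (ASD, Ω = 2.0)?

t_e = 0.707 × 0.5 = 0.3535 in; L = 10 in.
Weld metal: R_n/Ω = (1/2.0) × 0.6 × 60 × 0.3535 × 10 = 63.63 kip.
Base metal (shear rupture): R_n/Ω = (1/2.0) × 0.6 × 58 × 0.625 × 10 = 108.8 kip.
Governing: weld metal.

R_n/Ω ≈ 63.6 kip (weld metal governs)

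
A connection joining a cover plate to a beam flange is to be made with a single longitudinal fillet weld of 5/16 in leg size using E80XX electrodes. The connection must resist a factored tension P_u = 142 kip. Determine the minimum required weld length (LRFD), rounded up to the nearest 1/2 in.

L = 18 in

E80XX → F_EXX = 80 ksi.
Throat t_e = 0.707 × 0.3125 = 0.2209 in.
φr_n = 0.75 × 0.6 × 80 × 0.2209 = 7.954 kip/in.
L_req = P_u / φr_n = 142 / 7.954 = 17.85 in total.
Round up → use L = 18 in.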